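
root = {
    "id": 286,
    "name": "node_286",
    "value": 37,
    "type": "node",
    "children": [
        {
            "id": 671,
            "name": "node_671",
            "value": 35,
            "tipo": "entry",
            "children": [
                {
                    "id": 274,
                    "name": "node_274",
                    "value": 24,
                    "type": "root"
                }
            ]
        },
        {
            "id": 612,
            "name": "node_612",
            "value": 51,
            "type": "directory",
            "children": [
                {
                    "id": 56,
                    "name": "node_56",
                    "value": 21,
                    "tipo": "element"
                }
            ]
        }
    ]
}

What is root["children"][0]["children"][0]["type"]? "root"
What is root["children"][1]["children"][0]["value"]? 21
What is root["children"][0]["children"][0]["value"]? 24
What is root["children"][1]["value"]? 51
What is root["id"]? 286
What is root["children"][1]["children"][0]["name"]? "node_56"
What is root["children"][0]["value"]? 35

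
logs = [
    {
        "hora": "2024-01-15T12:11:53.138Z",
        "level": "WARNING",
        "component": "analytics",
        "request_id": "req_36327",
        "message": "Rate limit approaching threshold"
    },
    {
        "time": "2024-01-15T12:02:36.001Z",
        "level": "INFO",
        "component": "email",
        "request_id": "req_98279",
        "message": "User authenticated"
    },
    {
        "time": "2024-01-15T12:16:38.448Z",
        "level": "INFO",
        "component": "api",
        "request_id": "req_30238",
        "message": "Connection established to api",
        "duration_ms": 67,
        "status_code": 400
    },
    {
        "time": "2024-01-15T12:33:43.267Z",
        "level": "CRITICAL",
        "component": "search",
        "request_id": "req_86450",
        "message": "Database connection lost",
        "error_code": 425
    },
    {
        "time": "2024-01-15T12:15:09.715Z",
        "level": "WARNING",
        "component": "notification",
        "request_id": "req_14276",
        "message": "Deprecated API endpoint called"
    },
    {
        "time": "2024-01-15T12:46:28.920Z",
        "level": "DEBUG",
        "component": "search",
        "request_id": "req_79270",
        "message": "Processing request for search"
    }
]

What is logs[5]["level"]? "DEBUG"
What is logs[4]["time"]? "2024-01-15T12:15:09.715Z"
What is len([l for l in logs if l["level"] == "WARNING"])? 2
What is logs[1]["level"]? "INFO"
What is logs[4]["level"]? "WARNING"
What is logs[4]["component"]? "notification"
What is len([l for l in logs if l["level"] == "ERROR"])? 0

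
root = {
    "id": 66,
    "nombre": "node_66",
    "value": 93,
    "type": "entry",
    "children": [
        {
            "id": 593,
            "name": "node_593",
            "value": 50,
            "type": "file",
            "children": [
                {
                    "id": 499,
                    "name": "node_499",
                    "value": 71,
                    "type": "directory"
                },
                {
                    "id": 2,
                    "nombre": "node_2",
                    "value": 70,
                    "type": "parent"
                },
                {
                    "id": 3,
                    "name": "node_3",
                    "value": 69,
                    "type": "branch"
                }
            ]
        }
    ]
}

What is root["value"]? 93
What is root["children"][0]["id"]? 593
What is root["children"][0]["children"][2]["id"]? 3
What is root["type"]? "entry"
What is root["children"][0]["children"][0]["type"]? "directory"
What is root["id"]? 66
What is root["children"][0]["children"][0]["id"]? 499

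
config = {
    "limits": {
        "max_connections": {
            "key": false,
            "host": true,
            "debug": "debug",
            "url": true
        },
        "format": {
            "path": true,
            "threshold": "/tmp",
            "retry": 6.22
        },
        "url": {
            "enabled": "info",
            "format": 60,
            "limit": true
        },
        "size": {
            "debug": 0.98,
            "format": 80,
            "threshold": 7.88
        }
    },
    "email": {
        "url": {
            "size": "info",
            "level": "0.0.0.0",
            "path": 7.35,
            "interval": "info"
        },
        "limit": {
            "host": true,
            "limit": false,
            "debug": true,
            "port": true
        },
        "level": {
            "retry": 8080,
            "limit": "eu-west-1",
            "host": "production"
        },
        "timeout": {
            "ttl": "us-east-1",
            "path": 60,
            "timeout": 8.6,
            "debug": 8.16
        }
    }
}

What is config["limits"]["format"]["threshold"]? "/tmp"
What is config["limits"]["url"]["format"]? 60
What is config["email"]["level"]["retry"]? 8080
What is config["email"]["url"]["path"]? 7.35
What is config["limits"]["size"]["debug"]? 0.98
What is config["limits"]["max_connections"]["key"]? False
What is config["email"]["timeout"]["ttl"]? "us-east-1"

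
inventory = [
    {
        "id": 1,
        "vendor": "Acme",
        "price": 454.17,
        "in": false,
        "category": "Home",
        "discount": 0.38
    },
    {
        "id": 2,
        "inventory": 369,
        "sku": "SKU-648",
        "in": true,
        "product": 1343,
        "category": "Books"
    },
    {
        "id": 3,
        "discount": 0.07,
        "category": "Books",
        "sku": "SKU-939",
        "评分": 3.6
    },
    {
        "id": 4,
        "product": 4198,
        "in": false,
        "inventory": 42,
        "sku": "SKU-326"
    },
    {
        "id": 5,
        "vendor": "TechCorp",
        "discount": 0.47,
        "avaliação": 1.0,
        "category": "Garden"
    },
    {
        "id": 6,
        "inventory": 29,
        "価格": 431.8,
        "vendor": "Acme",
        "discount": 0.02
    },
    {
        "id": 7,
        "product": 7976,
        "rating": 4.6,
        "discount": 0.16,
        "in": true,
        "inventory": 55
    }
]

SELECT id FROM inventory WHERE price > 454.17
[]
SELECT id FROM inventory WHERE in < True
[1, 4]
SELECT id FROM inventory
[1, 2, 3, 4, 5, 6, 7]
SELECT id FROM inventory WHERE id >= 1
[1, 2, 3, 4, 5, 6, 7]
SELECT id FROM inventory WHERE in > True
[]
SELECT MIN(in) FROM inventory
False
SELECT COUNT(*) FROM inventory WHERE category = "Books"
2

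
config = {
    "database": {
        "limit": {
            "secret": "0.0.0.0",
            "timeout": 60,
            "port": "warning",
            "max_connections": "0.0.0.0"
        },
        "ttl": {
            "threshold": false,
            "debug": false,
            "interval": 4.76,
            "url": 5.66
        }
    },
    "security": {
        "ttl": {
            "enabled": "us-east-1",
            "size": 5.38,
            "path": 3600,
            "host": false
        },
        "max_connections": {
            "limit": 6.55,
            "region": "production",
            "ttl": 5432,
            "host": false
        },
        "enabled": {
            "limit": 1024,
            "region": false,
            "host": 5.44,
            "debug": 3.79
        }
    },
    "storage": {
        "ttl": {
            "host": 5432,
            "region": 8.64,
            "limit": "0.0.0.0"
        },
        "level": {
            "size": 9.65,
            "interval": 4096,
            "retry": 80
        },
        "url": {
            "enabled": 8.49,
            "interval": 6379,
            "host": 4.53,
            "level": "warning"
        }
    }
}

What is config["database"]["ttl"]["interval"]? 4.76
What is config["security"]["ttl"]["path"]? 3600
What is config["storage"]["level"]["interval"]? 4096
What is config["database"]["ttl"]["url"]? 5.66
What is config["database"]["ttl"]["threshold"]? False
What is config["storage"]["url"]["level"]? "warning"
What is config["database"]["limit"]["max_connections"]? "0.0.0.0"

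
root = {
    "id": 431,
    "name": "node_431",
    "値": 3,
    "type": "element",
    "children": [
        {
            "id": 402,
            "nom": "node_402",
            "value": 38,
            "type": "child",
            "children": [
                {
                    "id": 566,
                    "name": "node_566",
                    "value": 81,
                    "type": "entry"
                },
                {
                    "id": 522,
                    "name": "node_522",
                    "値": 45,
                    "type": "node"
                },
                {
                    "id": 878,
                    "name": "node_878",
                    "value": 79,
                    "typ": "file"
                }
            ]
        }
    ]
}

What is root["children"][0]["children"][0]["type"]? "entry"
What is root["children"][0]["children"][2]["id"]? 878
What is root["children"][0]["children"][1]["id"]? 522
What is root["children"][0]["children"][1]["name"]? "node_522"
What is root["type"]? "element"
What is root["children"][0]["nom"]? "node_402"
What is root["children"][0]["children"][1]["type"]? "node"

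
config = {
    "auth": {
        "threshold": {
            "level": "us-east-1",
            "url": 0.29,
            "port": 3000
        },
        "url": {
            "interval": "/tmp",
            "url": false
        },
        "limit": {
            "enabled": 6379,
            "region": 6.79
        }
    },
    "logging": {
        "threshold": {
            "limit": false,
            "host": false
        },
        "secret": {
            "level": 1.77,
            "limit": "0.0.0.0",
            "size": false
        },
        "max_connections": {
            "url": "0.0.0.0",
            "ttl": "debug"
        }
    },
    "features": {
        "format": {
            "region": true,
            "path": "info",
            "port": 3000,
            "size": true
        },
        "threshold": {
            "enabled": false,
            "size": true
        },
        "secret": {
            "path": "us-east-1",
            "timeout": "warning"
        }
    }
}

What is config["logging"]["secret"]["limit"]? "0.0.0.0"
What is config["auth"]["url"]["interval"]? "/tmp"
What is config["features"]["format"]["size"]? True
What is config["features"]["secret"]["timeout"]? "warning"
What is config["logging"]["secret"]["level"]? 1.77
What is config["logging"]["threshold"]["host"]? False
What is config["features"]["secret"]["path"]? "us-east-1"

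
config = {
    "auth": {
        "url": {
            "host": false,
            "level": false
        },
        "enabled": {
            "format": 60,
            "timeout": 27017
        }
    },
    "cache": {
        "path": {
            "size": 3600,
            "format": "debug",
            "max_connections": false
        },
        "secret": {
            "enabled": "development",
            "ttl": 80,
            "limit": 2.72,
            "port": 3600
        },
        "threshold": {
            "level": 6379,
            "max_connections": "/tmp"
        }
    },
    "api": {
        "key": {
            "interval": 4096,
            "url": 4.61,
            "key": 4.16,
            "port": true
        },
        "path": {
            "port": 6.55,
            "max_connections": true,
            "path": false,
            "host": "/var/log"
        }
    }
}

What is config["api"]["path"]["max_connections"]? True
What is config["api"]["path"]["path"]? False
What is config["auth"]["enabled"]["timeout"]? 27017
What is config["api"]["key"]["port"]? True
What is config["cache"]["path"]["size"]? 3600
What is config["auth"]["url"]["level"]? False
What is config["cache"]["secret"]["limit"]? 2.72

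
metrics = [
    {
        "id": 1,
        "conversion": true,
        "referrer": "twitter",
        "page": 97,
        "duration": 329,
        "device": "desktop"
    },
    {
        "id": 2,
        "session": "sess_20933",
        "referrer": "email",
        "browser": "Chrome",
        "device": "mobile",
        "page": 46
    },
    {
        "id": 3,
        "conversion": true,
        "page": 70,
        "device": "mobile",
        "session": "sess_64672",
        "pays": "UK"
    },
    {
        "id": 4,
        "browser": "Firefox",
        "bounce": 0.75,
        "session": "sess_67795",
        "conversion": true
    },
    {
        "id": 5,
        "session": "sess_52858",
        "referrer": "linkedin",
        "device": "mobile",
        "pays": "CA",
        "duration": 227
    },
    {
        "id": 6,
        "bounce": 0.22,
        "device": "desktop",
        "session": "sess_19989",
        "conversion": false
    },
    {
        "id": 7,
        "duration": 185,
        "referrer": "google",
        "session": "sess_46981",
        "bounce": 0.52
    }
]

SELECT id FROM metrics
[1, 2, 3, 4, 5, 6, 7]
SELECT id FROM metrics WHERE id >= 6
[6, 7]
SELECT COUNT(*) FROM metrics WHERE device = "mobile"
3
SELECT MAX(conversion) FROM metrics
True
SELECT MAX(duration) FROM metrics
329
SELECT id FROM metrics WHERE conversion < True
[6]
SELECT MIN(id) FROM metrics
1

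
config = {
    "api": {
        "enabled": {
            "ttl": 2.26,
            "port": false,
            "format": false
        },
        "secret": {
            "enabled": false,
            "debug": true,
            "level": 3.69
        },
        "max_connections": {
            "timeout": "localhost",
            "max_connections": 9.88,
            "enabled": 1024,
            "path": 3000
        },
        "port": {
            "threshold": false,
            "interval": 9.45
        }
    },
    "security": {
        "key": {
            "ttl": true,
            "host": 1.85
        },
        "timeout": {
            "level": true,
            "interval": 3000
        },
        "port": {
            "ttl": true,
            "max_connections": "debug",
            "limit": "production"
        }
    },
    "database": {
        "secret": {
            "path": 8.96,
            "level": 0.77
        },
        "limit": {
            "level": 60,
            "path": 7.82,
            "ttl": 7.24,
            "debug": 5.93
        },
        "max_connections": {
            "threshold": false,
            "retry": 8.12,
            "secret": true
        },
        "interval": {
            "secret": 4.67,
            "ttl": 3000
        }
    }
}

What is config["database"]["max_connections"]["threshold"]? False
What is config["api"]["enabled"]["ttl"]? 2.26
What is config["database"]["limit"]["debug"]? 5.93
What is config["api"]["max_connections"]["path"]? 3000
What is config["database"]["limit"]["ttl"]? 7.24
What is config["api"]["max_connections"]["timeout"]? "localhost"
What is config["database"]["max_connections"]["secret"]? True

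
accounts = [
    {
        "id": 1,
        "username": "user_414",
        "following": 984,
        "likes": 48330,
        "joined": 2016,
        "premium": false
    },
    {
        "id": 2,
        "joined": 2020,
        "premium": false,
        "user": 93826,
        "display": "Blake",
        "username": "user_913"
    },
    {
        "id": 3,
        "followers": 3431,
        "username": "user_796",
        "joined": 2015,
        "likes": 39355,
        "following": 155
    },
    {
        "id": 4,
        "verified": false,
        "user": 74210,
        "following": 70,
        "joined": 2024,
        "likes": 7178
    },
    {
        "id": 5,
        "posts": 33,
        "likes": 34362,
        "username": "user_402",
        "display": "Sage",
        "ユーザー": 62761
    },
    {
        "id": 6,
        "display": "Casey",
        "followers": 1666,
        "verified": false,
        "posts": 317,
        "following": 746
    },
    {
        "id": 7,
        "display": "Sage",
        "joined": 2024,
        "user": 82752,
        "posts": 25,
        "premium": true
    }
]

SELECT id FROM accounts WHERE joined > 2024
[]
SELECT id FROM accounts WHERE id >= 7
[7]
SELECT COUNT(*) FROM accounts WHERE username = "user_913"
1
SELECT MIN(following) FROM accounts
70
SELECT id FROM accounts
[1, 2, 3, 4, 5, 6, 7]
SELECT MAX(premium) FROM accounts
True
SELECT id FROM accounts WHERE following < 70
[]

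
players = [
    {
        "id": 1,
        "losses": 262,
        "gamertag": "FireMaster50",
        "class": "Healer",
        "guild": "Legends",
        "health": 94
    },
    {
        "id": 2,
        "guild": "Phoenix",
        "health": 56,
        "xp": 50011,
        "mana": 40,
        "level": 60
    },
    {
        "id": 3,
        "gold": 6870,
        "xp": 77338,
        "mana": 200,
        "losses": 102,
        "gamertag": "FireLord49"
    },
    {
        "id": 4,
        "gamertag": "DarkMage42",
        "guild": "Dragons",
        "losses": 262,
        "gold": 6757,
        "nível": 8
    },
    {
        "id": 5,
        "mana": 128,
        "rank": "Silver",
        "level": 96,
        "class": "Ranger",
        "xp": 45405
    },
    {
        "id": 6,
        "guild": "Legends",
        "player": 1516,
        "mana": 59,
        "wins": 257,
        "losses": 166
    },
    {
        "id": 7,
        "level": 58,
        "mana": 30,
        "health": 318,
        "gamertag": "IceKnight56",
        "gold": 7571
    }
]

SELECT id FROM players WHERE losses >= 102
[1, 3, 4, 6]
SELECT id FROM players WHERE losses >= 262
[1, 4]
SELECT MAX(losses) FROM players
262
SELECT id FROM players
[1, 2, 3, 4, 5, 6, 7]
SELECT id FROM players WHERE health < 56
[]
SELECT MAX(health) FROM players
318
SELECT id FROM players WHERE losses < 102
[]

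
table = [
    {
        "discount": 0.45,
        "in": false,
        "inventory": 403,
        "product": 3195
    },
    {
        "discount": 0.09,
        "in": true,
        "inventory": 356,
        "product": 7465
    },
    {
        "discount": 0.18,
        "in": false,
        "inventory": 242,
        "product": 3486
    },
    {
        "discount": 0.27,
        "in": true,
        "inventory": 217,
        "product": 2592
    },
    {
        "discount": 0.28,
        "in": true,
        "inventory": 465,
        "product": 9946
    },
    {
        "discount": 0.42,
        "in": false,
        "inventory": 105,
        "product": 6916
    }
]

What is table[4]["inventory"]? 465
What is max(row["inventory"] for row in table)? 465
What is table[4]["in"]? True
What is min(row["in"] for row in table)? False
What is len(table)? 6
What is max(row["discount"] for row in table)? 0.45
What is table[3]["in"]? True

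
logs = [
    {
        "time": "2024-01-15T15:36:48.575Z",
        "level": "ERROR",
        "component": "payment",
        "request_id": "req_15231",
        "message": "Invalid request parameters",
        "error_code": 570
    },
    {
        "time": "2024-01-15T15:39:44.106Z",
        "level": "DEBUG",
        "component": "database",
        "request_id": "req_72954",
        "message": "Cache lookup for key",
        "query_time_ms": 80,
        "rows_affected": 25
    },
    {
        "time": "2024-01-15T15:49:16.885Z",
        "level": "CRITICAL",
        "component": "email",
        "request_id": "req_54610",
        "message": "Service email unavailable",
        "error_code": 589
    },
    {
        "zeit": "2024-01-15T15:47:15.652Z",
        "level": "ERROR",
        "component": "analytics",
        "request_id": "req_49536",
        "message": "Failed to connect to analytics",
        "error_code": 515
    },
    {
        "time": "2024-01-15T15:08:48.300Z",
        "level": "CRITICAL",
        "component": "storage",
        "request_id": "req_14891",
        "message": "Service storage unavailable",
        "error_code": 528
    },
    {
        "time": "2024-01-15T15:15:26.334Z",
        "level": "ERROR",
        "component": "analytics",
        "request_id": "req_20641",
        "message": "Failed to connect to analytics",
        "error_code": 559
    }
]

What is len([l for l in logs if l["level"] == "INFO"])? 0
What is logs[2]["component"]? "email"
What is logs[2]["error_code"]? 589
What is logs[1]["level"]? "DEBUG"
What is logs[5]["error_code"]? 559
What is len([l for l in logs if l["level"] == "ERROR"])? 3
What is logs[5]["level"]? "ERROR"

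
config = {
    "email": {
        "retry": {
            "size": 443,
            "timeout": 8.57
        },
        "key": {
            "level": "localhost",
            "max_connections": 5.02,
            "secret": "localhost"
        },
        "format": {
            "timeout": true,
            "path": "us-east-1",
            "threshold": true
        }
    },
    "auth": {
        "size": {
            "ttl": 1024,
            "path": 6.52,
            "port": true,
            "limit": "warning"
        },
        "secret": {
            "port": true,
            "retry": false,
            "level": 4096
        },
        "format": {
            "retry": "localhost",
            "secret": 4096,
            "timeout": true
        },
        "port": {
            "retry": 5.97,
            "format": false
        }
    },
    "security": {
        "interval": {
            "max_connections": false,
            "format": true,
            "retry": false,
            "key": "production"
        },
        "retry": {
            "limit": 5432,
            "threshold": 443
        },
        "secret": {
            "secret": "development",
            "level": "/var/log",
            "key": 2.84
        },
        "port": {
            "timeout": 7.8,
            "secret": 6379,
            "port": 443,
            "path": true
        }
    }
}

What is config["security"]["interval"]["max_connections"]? False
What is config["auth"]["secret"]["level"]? 4096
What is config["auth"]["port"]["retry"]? 5.97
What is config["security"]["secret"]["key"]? 2.84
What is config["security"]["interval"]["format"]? True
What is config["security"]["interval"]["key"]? "production"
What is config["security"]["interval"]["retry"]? False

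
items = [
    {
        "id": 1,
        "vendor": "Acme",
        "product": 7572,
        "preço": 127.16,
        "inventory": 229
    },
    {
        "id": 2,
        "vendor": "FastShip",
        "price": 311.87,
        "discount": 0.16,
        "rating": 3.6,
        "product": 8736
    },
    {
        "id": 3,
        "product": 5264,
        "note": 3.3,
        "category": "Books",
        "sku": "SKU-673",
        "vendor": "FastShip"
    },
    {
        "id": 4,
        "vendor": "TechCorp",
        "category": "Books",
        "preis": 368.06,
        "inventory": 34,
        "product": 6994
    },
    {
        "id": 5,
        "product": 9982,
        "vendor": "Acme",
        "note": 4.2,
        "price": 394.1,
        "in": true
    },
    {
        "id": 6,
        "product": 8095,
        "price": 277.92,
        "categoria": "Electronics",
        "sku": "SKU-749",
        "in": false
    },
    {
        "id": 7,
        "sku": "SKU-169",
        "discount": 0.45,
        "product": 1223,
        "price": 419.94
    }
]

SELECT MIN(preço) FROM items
127.16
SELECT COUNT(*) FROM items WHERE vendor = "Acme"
2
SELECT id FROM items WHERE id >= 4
[4, 5, 6, 7]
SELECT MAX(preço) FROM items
127.16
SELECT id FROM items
[1, 2, 3, 4, 5, 6, 7]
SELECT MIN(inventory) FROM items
34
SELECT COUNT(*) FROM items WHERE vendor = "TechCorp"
1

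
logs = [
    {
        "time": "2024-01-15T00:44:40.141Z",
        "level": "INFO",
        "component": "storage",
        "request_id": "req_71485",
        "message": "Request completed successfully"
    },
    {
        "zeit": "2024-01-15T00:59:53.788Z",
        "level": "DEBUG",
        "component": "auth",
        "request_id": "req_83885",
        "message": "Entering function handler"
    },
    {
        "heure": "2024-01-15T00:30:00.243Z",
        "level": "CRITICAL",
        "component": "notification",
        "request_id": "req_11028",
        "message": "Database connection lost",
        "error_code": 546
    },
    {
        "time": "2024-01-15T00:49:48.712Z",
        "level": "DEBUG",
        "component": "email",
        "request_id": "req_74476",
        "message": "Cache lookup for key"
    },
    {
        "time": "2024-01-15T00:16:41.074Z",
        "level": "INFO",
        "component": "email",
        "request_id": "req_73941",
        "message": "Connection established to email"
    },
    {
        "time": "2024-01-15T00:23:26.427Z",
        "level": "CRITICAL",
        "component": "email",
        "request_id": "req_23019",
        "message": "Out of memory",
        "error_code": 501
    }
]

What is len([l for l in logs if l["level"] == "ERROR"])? 0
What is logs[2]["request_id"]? "req_11028"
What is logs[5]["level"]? "CRITICAL"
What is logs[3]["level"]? "DEBUG"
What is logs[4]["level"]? "INFO"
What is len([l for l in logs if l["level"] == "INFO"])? 2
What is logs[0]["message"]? "Request completed successfully"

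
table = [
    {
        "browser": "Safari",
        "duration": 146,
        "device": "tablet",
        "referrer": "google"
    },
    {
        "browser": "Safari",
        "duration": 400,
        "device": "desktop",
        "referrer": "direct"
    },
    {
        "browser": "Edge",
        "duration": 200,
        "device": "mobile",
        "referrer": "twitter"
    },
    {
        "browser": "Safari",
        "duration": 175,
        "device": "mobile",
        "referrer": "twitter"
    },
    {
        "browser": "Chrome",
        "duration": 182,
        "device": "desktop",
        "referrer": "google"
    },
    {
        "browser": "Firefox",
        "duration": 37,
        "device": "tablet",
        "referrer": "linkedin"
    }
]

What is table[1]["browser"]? "Safari"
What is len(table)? 6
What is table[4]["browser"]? "Chrome"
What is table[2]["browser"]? "Edge"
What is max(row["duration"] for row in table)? 400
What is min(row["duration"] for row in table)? 37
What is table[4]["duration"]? 182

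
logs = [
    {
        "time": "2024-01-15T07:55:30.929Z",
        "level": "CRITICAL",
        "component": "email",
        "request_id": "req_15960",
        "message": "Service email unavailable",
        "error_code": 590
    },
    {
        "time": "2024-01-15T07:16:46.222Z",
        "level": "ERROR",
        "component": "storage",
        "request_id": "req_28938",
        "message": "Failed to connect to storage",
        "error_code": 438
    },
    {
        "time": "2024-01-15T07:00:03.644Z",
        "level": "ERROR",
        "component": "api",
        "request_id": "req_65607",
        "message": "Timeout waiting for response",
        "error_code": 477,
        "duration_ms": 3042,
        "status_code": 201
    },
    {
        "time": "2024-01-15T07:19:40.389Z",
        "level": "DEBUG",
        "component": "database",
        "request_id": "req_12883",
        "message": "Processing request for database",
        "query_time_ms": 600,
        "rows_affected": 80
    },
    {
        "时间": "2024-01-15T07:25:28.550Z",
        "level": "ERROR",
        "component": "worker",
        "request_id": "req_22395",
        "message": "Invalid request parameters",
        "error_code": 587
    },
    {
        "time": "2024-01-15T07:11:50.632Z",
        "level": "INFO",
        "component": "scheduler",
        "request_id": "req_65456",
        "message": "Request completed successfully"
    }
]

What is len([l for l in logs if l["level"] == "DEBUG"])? 1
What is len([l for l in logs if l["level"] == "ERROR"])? 3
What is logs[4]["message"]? "Invalid request parameters"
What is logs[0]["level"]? "CRITICAL"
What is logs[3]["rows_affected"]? 80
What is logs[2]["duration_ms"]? 3042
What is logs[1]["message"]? "Failed to connect to storage"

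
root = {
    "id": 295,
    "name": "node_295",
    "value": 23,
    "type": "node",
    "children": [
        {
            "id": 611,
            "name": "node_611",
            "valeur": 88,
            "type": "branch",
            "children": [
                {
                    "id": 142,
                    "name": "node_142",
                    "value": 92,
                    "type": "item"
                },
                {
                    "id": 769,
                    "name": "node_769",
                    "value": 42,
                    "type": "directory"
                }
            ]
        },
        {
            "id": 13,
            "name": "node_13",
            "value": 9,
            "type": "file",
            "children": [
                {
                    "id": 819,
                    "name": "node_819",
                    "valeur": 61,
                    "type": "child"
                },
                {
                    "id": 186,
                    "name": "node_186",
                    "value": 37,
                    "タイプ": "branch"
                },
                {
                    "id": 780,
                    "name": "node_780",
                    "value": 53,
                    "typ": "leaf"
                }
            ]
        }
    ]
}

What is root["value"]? 23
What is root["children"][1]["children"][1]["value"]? 37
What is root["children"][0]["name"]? "node_611"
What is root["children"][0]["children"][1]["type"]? "directory"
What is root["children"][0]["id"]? 611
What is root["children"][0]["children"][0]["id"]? 142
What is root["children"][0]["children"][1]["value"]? 42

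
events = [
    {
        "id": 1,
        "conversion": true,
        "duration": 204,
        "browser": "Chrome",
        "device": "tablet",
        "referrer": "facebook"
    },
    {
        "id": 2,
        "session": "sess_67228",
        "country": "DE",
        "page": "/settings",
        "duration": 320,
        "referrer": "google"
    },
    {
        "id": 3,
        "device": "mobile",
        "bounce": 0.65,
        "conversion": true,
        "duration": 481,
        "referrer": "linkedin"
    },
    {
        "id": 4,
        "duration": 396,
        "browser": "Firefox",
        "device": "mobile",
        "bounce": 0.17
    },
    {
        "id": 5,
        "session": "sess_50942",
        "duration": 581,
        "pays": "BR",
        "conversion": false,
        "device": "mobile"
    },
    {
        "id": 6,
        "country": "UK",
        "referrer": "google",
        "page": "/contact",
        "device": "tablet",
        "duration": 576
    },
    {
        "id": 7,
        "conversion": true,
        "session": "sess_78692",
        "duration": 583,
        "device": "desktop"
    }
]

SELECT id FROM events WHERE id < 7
[1, 2, 3, 4, 5, 6]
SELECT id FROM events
[1, 2, 3, 4, 5, 6, 7]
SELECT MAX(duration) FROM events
583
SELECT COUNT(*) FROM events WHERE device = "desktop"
1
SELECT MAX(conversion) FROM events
True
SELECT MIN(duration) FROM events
204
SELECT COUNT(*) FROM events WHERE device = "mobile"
3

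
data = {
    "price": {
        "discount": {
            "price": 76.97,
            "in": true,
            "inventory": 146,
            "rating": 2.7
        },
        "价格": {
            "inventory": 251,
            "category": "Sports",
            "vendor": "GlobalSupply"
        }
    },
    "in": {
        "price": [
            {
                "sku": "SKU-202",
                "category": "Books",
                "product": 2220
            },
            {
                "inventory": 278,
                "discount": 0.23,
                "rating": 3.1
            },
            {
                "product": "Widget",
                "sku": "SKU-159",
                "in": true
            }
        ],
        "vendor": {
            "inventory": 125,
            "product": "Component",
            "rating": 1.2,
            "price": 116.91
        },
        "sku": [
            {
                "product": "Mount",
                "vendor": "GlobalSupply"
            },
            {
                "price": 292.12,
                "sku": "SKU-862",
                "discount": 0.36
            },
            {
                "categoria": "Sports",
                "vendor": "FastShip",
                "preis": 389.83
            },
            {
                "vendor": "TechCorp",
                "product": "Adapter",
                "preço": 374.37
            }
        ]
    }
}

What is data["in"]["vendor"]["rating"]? 1.2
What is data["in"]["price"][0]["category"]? "Books"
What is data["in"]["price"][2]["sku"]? "SKU-159"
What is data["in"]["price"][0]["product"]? 2220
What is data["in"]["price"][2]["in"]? True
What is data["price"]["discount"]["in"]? True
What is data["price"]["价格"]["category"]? "Sports"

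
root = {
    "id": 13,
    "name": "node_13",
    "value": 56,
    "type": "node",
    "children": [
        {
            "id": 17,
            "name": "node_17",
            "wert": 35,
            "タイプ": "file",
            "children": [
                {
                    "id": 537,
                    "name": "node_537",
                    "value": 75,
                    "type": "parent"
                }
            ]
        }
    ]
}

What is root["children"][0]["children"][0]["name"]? "node_537"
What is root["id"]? 13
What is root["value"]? 56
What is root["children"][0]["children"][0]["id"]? 537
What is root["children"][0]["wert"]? 35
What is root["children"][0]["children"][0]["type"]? "parent"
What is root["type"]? "node"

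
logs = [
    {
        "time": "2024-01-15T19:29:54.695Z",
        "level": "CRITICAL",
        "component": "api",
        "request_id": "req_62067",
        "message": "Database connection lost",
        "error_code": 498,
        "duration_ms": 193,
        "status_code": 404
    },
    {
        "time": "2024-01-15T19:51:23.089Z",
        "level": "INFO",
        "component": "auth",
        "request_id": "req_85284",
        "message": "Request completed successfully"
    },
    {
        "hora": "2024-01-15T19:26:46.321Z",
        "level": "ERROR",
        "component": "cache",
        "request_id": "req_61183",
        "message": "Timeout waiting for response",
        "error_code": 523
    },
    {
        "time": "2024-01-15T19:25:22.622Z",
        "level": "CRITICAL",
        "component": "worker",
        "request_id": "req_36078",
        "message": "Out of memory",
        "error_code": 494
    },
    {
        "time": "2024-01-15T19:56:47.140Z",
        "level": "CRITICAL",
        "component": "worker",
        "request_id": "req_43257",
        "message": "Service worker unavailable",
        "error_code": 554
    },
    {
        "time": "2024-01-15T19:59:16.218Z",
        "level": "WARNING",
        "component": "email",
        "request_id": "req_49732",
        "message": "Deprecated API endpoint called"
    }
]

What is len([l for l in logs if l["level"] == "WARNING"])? 1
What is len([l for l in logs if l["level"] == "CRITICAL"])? 3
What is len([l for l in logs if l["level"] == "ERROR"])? 1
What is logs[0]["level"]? "CRITICAL"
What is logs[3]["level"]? "CRITICAL"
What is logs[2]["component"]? "cache"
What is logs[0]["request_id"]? "req_62067"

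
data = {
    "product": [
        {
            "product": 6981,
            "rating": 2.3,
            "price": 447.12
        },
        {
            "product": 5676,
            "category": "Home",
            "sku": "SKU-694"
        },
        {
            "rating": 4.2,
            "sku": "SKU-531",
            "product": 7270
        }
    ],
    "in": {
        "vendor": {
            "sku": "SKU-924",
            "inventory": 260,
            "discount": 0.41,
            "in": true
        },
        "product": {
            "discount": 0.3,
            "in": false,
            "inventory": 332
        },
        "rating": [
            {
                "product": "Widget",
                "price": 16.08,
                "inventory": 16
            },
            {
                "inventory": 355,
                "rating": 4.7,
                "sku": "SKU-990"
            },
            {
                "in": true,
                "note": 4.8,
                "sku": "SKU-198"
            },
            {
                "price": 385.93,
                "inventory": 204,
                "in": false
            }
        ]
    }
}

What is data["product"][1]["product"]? 5676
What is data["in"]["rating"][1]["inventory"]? 355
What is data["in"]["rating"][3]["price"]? 385.93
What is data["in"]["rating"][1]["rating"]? 4.7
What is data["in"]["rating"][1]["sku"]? "SKU-990"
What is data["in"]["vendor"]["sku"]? "SKU-924"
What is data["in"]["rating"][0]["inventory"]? 16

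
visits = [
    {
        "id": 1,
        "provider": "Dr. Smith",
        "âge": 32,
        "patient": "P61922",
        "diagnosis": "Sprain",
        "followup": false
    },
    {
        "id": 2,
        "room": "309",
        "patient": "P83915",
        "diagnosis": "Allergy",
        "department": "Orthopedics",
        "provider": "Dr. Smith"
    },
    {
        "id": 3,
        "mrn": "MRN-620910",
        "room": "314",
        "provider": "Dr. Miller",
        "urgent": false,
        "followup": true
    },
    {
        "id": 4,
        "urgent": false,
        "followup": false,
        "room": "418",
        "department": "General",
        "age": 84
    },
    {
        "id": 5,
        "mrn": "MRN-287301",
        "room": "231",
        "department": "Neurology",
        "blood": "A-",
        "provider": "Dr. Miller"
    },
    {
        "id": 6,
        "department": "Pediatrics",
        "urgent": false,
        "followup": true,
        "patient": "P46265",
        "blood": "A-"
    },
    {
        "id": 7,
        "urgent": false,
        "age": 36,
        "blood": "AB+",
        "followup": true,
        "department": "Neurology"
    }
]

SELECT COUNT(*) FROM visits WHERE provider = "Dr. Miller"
2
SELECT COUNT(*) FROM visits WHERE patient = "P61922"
1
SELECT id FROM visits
[1, 2, 3, 4, 5, 6, 7]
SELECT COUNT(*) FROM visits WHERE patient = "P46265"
1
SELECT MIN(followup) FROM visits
False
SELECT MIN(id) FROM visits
1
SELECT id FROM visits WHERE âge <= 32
[1]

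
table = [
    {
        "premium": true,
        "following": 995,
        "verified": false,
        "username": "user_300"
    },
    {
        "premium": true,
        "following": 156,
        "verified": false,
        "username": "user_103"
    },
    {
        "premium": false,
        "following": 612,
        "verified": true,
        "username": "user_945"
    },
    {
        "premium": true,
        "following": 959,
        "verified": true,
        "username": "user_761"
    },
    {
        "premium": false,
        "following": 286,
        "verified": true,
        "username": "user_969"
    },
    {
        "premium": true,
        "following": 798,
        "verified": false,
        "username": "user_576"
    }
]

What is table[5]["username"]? "user_576"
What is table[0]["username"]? "user_300"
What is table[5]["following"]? 798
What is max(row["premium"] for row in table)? True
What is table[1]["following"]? 156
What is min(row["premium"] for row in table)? False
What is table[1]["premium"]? True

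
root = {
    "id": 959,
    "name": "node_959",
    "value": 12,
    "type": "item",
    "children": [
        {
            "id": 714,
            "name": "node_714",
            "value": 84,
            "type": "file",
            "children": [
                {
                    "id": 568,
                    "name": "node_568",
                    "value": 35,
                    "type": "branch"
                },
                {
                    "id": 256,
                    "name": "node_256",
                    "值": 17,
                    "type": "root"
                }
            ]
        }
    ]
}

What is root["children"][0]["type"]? "file"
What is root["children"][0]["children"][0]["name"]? "node_568"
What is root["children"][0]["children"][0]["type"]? "branch"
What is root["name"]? "node_959"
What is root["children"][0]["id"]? 714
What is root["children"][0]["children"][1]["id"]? 256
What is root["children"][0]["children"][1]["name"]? "node_256"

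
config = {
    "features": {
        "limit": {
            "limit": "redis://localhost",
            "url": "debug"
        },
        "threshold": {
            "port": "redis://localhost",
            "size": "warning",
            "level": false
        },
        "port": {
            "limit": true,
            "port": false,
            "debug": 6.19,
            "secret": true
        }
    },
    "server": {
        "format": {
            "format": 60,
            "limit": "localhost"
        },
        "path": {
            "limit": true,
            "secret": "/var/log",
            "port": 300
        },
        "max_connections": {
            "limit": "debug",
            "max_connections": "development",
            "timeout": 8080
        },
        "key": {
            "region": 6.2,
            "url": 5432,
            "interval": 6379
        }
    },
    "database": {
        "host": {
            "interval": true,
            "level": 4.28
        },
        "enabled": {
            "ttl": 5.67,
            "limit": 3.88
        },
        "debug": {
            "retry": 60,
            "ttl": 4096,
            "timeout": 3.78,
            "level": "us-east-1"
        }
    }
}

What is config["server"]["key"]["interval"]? 6379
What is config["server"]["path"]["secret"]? "/var/log"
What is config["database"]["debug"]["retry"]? 60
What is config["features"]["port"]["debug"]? 6.19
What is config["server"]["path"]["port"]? 300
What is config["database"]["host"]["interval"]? True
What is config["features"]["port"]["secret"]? True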